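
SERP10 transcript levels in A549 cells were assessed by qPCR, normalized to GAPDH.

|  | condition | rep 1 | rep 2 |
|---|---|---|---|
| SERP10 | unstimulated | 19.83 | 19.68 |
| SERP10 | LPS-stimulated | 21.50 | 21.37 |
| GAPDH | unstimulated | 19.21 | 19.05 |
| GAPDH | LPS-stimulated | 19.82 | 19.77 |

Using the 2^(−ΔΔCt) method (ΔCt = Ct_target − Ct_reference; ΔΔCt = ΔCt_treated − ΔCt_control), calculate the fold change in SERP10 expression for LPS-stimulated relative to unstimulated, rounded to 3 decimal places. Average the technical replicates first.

Mean Ct: SERP10 unstimulated 19.755; SERP10 LPS-stimulated 21.435; GAPDH unstimulated 19.130; GAPDH LPS-stimulated 19.795
ΔCt(unstimulated) = 19.755 − 19.130 = 0.625
ΔCt(LPS-stimulated) = 21.435 − 19.795 = 1.640
ΔΔCt = 1.640 − 0.625 = 1.015
Fold change = 2^(−1.015) = 0.4948

0.495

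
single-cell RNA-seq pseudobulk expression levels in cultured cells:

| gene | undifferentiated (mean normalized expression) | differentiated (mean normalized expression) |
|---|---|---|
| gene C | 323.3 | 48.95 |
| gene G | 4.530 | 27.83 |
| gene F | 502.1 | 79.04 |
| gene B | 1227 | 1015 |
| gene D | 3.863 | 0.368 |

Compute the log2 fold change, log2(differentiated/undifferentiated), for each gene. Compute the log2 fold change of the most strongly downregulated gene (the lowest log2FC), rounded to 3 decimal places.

log2(48.95/323.3) = -2.723  (gene C)
log2(27.83/4.530) = 2.619  (gene G)
log2(79.04/502.1) = -2.667  (gene F)
log2(1015/1227) = -0.274  (gene B)
log2(0.368/3.863) = -3.392  (gene D)
gene D is most strongly downregulated.

-3.392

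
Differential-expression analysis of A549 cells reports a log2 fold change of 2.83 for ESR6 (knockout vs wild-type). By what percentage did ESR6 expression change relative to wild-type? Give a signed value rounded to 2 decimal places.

Fold change = 2^(2.83) = 7.1107
Percent change = (FC − 1) × 100% = (7.1107 − 1) × 100 = 611.07%

611.07%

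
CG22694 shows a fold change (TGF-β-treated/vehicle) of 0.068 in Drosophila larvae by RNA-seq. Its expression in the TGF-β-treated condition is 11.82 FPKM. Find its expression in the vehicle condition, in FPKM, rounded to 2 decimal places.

173.82

vehicle expression = 11.82 / 0.068 = 173.82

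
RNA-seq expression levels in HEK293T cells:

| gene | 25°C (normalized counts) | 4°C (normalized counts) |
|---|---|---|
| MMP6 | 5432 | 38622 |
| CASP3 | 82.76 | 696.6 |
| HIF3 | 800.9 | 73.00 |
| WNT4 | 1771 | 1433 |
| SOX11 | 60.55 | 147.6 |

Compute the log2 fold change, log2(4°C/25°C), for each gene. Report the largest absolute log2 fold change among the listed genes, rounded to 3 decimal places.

3.456

log2(38622/5432) = 2.830  (MMP6)
log2(696.6/82.76) = 3.073  (CASP3)
log2(73.00/800.9) = -3.456  (HIF3)
log2(1433/1771) = -0.306  (WNT4)
log2(147.6/60.55) = 1.285  (SOX11)
The largest magnitude belongs to HIF3.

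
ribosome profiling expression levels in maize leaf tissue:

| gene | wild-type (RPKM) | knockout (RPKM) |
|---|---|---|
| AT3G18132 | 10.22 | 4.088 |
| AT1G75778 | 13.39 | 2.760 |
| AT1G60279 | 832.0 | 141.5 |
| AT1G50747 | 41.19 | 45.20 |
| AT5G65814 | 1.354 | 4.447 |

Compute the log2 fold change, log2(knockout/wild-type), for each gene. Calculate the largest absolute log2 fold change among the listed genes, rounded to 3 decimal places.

2.556

log2(4.088/10.22) = -1.322  (AT3G18132)
log2(2.760/13.39) = -2.278  (AT1G75778)
log2(141.5/832.0) = -2.556  (AT1G60279)
log2(45.20/41.19) = 0.134  (AT1G50747)
log2(4.447/1.354) = 1.716  (AT5G65814)
The largest magnitude belongs to AT1G60279.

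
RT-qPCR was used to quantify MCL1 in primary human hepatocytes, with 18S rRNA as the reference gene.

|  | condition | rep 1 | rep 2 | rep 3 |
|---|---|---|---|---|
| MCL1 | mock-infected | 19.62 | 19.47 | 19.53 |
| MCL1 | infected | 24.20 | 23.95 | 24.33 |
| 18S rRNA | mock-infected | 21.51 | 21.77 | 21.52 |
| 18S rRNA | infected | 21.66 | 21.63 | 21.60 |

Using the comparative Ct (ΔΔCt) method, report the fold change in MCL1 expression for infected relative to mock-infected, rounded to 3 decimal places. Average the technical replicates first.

0.042

Mean Ct: MCL1 mock-infected 19.540; MCL1 infected 24.160; 18S rRNA mock-infected 21.600; 18S rRNA infected 21.630
ΔCt(mock-infected) = 19.540 − 21.600 = -2.060
ΔCt(infected) = 24.160 − 21.630 = 2.530
ΔΔCt = 2.530 − (-2.060) = 4.590
Fold change = 2^(−4.590) = 0.0415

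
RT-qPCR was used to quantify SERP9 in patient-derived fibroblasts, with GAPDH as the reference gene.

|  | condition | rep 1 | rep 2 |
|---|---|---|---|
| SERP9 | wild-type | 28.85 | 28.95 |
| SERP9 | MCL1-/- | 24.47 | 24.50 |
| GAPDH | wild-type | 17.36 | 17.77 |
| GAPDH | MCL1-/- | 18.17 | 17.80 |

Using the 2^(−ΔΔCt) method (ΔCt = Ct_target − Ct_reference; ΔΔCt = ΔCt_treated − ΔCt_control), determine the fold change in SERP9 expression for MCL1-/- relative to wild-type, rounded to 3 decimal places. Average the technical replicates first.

28.542

Mean Ct: SERP9 wild-type 28.900; SERP9 MCL1-/- 24.485; GAPDH wild-type 17.565; GAPDH MCL1-/- 17.985
ΔCt(wild-type) = 28.900 − 17.565 = 11.335
ΔCt(MCL1-/-) = 24.485 − 17.985 = 6.500
ΔΔCt = 6.500 − 11.335 = -4.835
Fold change = 2^(−(-4.835)) = 2^4.835 = 28.5417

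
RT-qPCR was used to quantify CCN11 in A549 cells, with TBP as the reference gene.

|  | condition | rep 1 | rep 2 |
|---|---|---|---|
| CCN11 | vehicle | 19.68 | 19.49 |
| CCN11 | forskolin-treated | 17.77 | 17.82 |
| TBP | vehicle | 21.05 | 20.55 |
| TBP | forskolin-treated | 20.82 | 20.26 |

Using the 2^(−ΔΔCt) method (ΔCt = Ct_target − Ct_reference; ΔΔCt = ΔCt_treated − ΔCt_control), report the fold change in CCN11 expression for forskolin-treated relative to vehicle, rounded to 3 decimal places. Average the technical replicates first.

2.888

Mean Ct: CCN11 vehicle 19.585; CCN11 forskolin-treated 17.795; TBP vehicle 20.800; TBP forskolin-treated 20.540
ΔCt(vehicle) = 19.585 − 20.800 = -1.215
ΔCt(forskolin-treated) = 17.795 − 20.540 = -2.745
ΔΔCt = -2.745 − (-1.215) = -1.530
Fold change = 2^(−(-1.530)) = 2^1.530 = 2.8879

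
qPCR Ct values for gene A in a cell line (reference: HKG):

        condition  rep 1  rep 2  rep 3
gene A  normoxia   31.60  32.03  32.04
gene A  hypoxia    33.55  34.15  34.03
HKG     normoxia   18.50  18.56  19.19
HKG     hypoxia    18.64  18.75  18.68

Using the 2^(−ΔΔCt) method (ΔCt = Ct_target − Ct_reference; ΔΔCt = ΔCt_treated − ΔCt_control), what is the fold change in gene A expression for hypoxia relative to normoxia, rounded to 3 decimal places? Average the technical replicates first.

Mean Ct: gene A normoxia 31.890; gene A hypoxia 33.910; HKG normoxia 18.750; HKG hypoxia 18.690
ΔCt(normoxia) = 31.890 − 18.750 = 13.140
ΔCt(hypoxia) = 33.910 − 18.690 = 15.220
ΔΔCt = 15.220 − 13.140 = 2.080
Fold change = 2^(−2.080) = 0.2365

0.237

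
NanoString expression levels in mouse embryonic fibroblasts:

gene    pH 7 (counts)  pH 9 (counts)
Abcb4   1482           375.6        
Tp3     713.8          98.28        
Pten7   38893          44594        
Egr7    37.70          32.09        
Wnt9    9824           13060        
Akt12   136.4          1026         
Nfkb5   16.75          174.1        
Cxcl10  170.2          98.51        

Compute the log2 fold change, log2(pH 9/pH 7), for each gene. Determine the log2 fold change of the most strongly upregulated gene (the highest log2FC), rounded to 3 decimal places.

log2(375.6/1482) = -1.980  (Abcb4)
log2(98.28/713.8) = -2.861  (Tp3)
log2(44594/38893) = 0.197  (Pten7)
log2(32.09/37.70) = -0.232  (Egr7)
log2(13060/9824) = 0.411  (Wnt9)
log2(1026/136.4) = 2.911  (Akt12)
log2(174.1/16.75) = 3.378  (Nfkb5)
log2(98.51/170.2) = -0.789  (Cxcl10)
Nfkb5 is most strongly upregulated.

3.378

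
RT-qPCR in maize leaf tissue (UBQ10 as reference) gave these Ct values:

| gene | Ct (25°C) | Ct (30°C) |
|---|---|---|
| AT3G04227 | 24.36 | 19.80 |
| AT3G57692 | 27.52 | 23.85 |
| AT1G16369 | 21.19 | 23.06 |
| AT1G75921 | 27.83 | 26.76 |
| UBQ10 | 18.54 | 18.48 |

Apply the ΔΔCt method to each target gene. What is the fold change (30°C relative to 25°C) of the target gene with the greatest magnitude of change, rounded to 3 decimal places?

22.627

AT3G04227: ΔΔCt = (19.80−18.48) − (24.36−18.54) = 1.32 − 5.82 = -4.50; fold change = 2^4.50 = 22.627
AT3G57692: ΔΔCt = (23.85−18.48) − (27.52−18.54) = 5.37 − 8.98 = -3.61; fold change = 2^3.61 = 12.210
AT1G16369: ΔΔCt = (23.06−18.48) − (21.19−18.54) = 4.58 − 2.65 = 1.93; fold change = 2^-1.93 = 0.262
AT1G75921: ΔΔCt = (26.76−18.48) − (27.83−18.54) = 8.28 − 9.29 = -1.01; fold change = 2^1.01 = 2.014
AT3G04227 has the largest |ΔΔCt| = 4.50.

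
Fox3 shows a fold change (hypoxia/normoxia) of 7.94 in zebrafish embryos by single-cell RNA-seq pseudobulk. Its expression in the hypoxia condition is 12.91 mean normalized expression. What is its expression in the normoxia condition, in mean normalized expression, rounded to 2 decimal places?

1.63

normoxia expression = 12.91 / 7.94 = 1.63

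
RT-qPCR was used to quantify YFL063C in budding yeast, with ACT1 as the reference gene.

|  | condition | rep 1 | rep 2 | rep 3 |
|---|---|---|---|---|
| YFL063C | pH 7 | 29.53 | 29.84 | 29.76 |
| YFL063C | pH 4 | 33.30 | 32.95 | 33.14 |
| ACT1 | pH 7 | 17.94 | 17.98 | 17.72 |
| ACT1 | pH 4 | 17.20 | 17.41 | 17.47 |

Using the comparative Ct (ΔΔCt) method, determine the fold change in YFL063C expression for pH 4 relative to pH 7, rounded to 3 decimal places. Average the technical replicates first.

Mean Ct: YFL063C pH 7 29.710; YFL063C pH 4 33.130; ACT1 pH 7 17.880; ACT1 pH 4 17.360
ΔCt(pH 7) = 29.710 − 17.880 = 11.830
ΔCt(pH 4) = 33.130 − 17.360 = 15.770
ΔΔCt = 15.770 − 11.830 = 3.940
Fold change = 2^(−3.940) = 0.0652

0.065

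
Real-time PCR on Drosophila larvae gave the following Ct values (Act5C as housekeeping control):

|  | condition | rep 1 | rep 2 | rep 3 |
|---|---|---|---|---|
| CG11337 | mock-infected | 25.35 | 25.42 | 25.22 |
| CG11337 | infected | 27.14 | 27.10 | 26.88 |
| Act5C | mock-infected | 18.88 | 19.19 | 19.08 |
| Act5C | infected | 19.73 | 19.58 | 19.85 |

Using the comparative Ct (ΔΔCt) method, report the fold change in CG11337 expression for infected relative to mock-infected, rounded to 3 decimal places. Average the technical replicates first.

0.486

Mean Ct: CG11337 mock-infected 25.330; CG11337 infected 27.040; Act5C mock-infected 19.050; Act5C infected 19.720
ΔCt(mock-infected) = 25.330 − 19.050 = 6.280
ΔCt(infected) = 27.040 − 19.720 = 7.320
ΔΔCt = 7.320 − 6.280 = 1.040
Fold change = 2^(−1.040) = 0.4863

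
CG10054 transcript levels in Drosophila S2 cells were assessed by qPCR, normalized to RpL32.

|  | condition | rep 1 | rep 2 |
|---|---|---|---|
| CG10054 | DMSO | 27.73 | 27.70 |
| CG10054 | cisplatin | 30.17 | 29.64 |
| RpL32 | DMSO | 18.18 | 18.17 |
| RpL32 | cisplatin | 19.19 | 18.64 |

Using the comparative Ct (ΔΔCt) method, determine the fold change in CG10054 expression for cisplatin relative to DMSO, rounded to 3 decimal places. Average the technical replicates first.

Mean Ct: CG10054 DMSO 27.715; CG10054 cisplatin 29.905; RpL32 DMSO 18.175; RpL32 cisplatin 18.915
ΔCt(DMSO) = 27.715 − 18.175 = 9.540
ΔCt(cisplatin) = 29.905 − 18.915 = 10.990
ΔΔCt = 10.990 − 9.540 = 1.450
Fold change = 2^(−1.450) = 0.3660

0.366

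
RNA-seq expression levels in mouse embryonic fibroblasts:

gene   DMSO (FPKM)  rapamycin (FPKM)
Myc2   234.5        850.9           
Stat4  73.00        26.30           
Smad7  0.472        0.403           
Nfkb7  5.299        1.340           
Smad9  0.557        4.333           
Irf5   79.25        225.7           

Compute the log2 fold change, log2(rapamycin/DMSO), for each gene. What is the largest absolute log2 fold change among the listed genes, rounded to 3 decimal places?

log2(850.9/234.5) = 1.859  (Myc2)
log2(26.30/73.00) = -1.473  (Stat4)
log2(0.403/0.472) = -0.228  (Smad7)
log2(1.340/5.299) = -1.983  (Nfkb7)
log2(4.333/0.557) = 2.960  (Smad9)
log2(225.7/79.25) = 1.510  (Irf5)
The largest magnitude belongs to Smad9.

2.960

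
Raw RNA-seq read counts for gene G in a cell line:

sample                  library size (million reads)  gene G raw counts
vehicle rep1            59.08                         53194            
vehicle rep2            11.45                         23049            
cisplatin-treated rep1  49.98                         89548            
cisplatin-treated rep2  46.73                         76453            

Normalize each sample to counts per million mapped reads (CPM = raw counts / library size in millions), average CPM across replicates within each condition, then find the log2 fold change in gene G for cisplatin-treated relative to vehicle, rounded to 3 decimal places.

CPM(vehicle rep1) = 53194 / 59.08 = 900.3724
CPM(vehicle rep2) = 23049 / 11.45 = 2013.0131
CPM(cisplatin-treated rep1) = 89548 / 49.98 = 1791.6767
CPM(cisplatin-treated rep2) = 76453 / 46.73 = 1636.0582
mean CPM(vehicle) = 1456.6927; mean CPM(cisplatin-treated) = 1713.8674
Fold change = 1713.8674 / 1456.6927 = 1.17655
log2(1.17655) = 0.2346

0.235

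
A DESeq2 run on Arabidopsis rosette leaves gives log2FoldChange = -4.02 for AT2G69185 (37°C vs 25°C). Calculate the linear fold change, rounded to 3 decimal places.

Fold change = 2^(-4.02) = 0.0616

0.062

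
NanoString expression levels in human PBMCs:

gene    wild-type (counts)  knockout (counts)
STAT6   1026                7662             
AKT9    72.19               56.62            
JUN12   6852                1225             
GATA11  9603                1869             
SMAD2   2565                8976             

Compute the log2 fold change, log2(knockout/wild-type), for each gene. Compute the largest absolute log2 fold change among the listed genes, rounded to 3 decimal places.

2.901

log2(7662/1026) = 2.901  (STAT6)
log2(56.62/72.19) = -0.350  (AKT9)
log2(1225/6852) = -2.484  (JUN12)
log2(1869/9603) = -2.361  (GATA11)
log2(8976/2565) = 1.807  (SMAD2)
The largest magnitude belongs to STAT6.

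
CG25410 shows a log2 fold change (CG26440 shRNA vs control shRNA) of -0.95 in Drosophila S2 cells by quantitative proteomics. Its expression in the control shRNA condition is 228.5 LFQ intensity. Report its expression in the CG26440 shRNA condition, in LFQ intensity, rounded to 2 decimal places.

Fold change = 2^(-0.95) = 0.5176
CG26440 shRNA expression = 228.5 × 0.5176 = 118.28

118.28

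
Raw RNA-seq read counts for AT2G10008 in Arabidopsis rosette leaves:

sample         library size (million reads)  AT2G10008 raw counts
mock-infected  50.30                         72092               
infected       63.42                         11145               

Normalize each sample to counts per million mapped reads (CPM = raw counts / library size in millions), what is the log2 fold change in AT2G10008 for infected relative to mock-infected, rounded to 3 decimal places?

CPM(mock-infected) = 72092 / 50.30 = 1433.2406
CPM(infected) = 11145 / 63.42 = 175.7332
Fold change = 175.7332 / 1433.2406 = 0.12261
log2(0.12261) = -3.0278

-3.028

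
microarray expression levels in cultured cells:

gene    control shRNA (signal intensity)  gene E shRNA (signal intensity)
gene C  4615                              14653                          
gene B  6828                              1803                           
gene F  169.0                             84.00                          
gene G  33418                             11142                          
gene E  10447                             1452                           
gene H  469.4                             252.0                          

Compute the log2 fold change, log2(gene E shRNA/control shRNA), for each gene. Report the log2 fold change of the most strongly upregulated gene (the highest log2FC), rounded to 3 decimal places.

1.667

log2(14653/4615) = 1.667  (gene C)
log2(1803/6828) = -1.921  (gene B)
log2(84.00/169.0) = -1.009  (gene F)
log2(11142/33418) = -1.585  (gene G)
log2(1452/10447) = -2.847  (gene E)
log2(252.0/469.4) = -0.897  (gene H)
gene C is most strongly upregulated.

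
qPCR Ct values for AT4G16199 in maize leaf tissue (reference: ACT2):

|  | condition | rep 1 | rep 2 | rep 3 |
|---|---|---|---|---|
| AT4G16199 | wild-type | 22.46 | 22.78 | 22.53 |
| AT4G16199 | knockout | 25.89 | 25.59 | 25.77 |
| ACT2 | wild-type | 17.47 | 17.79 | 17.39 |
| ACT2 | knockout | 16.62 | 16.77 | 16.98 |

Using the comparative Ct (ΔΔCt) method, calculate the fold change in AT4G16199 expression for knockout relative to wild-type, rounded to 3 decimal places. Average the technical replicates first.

0.066

Mean Ct: AT4G16199 wild-type 22.590; AT4G16199 knockout 25.750; ACT2 wild-type 17.550; ACT2 knockout 16.790
ΔCt(wild-type) = 22.590 − 17.550 = 5.040
ΔCt(knockout) = 25.750 − 16.790 = 8.960
ΔΔCt = 8.960 − 5.040 = 3.920
Fold change = 2^(−3.920) = 0.0661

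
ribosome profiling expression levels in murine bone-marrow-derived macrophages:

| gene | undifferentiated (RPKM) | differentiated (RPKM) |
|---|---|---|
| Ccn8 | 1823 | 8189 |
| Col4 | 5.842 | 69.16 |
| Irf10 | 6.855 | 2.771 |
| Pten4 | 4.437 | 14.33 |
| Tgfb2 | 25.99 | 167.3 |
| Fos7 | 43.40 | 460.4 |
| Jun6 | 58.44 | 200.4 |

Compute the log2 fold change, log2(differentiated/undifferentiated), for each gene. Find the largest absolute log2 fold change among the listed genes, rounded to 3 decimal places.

log2(8189/1823) = 2.167  (Ccn8)
log2(69.16/5.842) = 3.565  (Col4)
log2(2.771/6.855) = -1.307  (Irf10)
log2(14.33/4.437) = 1.691  (Pten4)
log2(167.3/25.99) = 2.686  (Tgfb2)
log2(460.4/43.40) = 3.407  (Fos7)
log2(200.4/58.44) = 1.778  (Jun6)
The largest magnitude belongs to Col4.

3.565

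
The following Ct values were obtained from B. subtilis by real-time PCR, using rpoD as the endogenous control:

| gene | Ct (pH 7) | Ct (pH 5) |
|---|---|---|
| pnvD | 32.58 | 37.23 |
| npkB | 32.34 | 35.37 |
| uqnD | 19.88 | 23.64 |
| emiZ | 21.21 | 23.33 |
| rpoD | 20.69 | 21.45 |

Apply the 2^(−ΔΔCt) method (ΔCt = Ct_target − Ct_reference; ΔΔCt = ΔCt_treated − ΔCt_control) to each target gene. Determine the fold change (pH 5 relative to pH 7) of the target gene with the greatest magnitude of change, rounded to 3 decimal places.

0.067

pnvD: ΔΔCt = (37.23−21.45) − (32.58−20.69) = 15.78 − 11.89 = 3.89; fold change = 2^-3.89 = 0.067
npkB: ΔΔCt = (35.37−21.45) − (32.34−20.69) = 13.92 − 11.65 = 2.27; fold change = 2^-2.27 = 0.207
uqnD: ΔΔCt = (23.64−21.45) − (19.88−20.69) = 2.19 − (-0.81) = 3.00; fold change = 2^-3.00 = 0.125
emiZ: ΔΔCt = (23.33−21.45) − (21.21−20.69) = 1.88 − 0.52 = 1.36; fold change = 2^-1.36 = 0.390
pnvD has the largest |ΔΔCt| = 3.89.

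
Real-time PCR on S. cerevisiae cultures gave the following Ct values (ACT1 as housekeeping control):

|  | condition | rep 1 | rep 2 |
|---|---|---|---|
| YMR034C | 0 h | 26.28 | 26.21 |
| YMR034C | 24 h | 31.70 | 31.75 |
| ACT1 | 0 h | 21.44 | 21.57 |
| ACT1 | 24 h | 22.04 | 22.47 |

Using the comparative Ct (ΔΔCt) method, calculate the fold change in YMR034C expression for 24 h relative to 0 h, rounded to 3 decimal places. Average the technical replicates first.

Mean Ct: YMR034C 0 h 26.245; YMR034C 24 h 31.725; ACT1 0 h 21.505; ACT1 24 h 22.255
ΔCt(0 h) = 26.245 − 21.505 = 4.740
ΔCt(24 h) = 31.725 − 22.255 = 9.470
ΔΔCt = 9.470 − 4.740 = 4.730
Fold change = 2^(−4.730) = 0.0377

0.038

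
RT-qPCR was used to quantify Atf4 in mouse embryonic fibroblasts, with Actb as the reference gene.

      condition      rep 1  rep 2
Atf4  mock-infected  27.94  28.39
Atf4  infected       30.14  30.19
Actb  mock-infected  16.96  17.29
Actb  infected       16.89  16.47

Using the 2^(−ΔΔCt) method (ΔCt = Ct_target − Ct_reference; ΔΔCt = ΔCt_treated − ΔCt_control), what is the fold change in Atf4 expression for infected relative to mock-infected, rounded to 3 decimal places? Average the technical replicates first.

Mean Ct: Atf4 mock-infected 28.165; Atf4 infected 30.165; Actb mock-infected 17.125; Actb infected 16.680
ΔCt(mock-infected) = 28.165 − 17.125 = 11.040
ΔCt(infected) = 30.165 − 16.680 = 13.485
ΔΔCt = 13.485 − 11.040 = 2.445
Fold change = 2^(−2.445) = 0.1836

0.184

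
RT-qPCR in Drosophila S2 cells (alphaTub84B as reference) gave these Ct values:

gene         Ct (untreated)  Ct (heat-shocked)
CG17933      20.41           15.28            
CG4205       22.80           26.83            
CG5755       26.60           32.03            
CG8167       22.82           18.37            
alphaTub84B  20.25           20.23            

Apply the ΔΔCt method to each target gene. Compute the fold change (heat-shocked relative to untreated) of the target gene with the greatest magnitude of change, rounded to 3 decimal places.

0.023

CG17933: ΔΔCt = (15.28−20.23) − (20.41−20.25) = -4.95 − 0.16 = -5.11; fold change = 2^5.11 = 34.535
CG4205: ΔΔCt = (26.83−20.23) − (22.80−20.25) = 6.60 − 2.55 = 4.05; fold change = 2^-4.05 = 0.060
CG5755: ΔΔCt = (32.03−20.23) − (26.60−20.25) = 11.80 − 6.35 = 5.45; fold change = 2^-5.45 = 0.023
CG8167: ΔΔCt = (18.37−20.23) − (22.82−20.25) = -1.86 − 2.57 = -4.43; fold change = 2^4.43 = 21.556
CG5755 has the largest |ΔΔCt| = 5.45.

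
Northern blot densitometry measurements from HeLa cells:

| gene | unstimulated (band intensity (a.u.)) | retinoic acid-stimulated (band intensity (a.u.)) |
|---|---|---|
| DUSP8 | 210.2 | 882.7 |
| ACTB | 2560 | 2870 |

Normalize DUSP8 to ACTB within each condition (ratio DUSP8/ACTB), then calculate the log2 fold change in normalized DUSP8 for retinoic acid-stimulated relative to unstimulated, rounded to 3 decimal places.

DUSP8/ACTB (unstimulated) = 210.2 / 2560 = 0.082109
DUSP8/ACTB (retinoic acid-stimulated) = 882.7 / 2870 = 0.30756
Fold change = 0.30756 / 0.082109 = 3.7457
log2(3.7457) = 1.9053

1.905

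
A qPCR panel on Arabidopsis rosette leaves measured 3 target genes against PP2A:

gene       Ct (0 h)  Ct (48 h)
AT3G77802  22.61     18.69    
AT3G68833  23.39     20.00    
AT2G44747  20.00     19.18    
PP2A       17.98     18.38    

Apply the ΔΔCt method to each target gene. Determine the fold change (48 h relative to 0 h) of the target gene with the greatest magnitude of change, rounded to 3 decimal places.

19.973

AT3G77802: ΔΔCt = (18.69−18.38) − (22.61−17.98) = 0.31 − 4.63 = -4.32; fold change = 2^4.32 = 19.973
AT3G68833: ΔΔCt = (20.00−18.38) − (23.39−17.98) = 1.62 − 5.41 = -3.79; fold change = 2^3.79 = 13.833
AT2G44747: ΔΔCt = (19.18−18.38) − (20.00−17.98) = 0.80 − 2.02 = -1.22; fold change = 2^1.22 = 2.329
AT3G77802 has the largest |ΔΔCt| = 4.32.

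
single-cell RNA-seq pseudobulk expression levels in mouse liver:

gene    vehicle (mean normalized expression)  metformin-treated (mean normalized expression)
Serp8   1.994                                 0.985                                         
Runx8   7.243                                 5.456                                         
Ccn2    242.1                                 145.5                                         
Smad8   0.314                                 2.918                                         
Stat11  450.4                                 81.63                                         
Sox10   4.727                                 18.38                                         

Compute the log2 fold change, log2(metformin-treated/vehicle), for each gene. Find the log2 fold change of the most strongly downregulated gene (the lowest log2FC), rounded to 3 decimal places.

log2(0.985/1.994) = -1.017  (Serp8)
log2(5.456/7.243) = -0.409  (Runx8)
log2(145.5/242.1) = -0.735  (Ccn2)
log2(2.918/0.314) = 3.216  (Smad8)
log2(81.63/450.4) = -2.464  (Stat11)
log2(18.38/4.727) = 1.959  (Sox10)
Stat11 is most strongly downregulated.

-2.464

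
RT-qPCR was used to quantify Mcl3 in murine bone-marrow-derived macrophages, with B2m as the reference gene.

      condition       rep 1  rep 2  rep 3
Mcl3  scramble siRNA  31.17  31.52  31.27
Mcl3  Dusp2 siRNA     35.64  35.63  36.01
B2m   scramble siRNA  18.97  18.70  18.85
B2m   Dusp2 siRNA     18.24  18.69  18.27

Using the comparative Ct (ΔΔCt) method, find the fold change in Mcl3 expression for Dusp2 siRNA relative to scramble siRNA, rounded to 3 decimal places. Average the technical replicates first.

Mean Ct: Mcl3 scramble siRNA 31.320; Mcl3 Dusp2 siRNA 35.760; B2m scramble siRNA 18.840; B2m Dusp2 siRNA 18.400
ΔCt(scramble siRNA) = 31.320 − 18.840 = 12.480
ΔCt(Dusp2 siRNA) = 35.760 − 18.400 = 17.360
ΔΔCt = 17.360 − 12.480 = 4.880
Fold change = 2^(−4.880) = 0.0340

0.034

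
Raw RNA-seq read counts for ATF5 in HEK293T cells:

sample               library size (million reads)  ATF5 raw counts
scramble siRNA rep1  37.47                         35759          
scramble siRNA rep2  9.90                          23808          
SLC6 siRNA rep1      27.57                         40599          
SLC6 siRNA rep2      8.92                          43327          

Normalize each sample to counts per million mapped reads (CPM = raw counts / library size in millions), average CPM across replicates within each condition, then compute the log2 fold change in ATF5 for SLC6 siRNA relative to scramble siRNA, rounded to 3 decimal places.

CPM(scramble siRNA rep1) = 35759 / 37.47 = 954.3368
CPM(scramble siRNA rep2) = 23808 / 9.90 = 2404.8485
CPM(SLC6 siRNA rep1) = 40599 / 27.57 = 1472.5789
CPM(SLC6 siRNA rep2) = 43327 / 8.92 = 4857.2870
mean CPM(scramble siRNA) = 1679.5926; mean CPM(SLC6 siRNA) = 3164.9329
Fold change = 3164.9329 / 1679.5926 = 1.88435
log2(1.88435) = 0.9141

0.914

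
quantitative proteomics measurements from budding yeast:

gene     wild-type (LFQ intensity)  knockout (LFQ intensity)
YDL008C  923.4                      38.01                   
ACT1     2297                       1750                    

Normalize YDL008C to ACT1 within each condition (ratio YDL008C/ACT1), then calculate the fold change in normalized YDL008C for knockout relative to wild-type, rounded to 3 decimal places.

0.054

YDL008C/ACT1 (wild-type) = 923.4 / 2297 = 0.402
YDL008C/ACT1 (knockout) = 38.01 / 1750 = 0.02172
Fold change = 0.02172 / 0.402 = 0.0540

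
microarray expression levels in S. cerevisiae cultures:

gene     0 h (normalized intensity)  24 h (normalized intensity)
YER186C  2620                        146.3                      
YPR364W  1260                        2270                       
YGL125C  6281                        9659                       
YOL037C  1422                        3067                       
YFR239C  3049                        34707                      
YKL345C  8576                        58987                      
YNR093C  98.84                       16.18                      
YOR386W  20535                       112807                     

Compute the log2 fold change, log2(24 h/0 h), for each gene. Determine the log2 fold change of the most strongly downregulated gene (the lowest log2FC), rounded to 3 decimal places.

log2(146.3/2620) = -4.163  (YER186C)
log2(2270/1260) = 0.849  (YPR364W)
log2(9659/6281) = 0.621  (YGL125C)
log2(3067/1422) = 1.109  (YOL037C)
log2(34707/3049) = 3.509  (YFR239C)
log2(58987/8576) = 2.782  (YKL345C)
log2(16.18/98.84) = -2.611  (YNR093C)
log2(112807/20535) = 2.458  (YOR386W)
YER186C is most strongly downregulated.

-4.163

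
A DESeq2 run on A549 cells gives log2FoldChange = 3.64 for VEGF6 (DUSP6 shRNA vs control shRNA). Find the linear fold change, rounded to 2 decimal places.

Fold change = 2^(3.64) = 12.467

12.47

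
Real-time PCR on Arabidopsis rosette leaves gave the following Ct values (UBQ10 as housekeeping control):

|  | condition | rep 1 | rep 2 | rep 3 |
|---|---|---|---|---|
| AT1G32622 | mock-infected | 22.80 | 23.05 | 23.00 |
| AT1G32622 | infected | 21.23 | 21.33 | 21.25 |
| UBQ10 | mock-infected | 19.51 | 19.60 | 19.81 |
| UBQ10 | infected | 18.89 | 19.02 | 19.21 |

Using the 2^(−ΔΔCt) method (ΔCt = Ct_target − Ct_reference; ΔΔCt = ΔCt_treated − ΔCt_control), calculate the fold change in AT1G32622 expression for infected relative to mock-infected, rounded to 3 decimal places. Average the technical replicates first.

2.114

Mean Ct: AT1G32622 mock-infected 22.950; AT1G32622 infected 21.270; UBQ10 mock-infected 19.640; UBQ10 infected 19.040
ΔCt(mock-infected) = 22.950 − 19.640 = 3.310
ΔCt(infected) = 21.270 − 19.040 = 2.230
ΔΔCt = 2.230 − 3.310 = -1.080
Fold change = 2^(−(-1.080)) = 2^1.080 = 2.1140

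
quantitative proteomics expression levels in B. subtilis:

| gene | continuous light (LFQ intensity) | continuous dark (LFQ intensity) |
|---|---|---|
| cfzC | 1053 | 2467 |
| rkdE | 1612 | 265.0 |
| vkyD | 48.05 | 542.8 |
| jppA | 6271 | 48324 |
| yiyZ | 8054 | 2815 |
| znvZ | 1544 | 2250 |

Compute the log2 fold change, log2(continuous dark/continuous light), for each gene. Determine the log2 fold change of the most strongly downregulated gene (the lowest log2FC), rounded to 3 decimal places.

-2.605

log2(2467/1053) = 1.228  (cfzC)
log2(265.0/1612) = -2.605  (rkdE)
log2(542.8/48.05) = 3.498  (vkyD)
log2(48324/6271) = 2.946  (jppA)
log2(2815/8054) = -1.517  (yiyZ)
log2(2250/1544) = 0.543  (znvZ)
rkdE is most strongly downregulated.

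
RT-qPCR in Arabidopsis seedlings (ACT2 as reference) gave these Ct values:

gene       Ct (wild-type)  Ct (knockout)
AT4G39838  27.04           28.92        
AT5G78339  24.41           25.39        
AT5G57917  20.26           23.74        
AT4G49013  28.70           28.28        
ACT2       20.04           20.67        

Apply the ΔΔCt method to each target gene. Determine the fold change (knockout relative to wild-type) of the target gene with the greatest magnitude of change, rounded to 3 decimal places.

AT4G39838: ΔΔCt = (28.92−20.67) − (27.04−20.04) = 8.25 − 7.00 = 1.25; fold change = 2^-1.25 = 0.420
AT5G78339: ΔΔCt = (25.39−20.67) − (24.41−20.04) = 4.72 − 4.37 = 0.35; fold change = 2^-0.35 = 0.785
AT5G57917: ΔΔCt = (23.74−20.67) − (20.26−20.04) = 3.07 − 0.22 = 2.85; fold change = 2^-2.85 = 0.139
AT4G49013: ΔΔCt = (28.28−20.67) − (28.70−20.04) = 7.61 − 8.66 = -1.05; fold change = 2^1.05 = 2.071
AT5G57917 has the largest |ΔΔCt| = 2.85.

0.139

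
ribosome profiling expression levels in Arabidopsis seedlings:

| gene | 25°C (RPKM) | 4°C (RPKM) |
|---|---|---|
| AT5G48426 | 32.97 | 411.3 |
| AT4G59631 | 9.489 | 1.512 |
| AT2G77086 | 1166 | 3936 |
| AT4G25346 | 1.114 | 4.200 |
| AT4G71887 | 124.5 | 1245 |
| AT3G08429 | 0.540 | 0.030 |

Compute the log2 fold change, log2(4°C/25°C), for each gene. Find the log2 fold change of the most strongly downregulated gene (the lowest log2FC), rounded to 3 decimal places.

-4.170

log2(411.3/32.97) = 3.641  (AT5G48426)
log2(1.512/9.489) = -2.650  (AT4G59631)
log2(3936/1166) = 1.755  (AT2G77086)
log2(4.200/1.114) = 1.915  (AT4G25346)
log2(1245/124.5) = 3.322  (AT4G71887)
log2(0.030/0.540) = -4.170  (AT3G08429)
AT3G08429 is most strongly downregulated.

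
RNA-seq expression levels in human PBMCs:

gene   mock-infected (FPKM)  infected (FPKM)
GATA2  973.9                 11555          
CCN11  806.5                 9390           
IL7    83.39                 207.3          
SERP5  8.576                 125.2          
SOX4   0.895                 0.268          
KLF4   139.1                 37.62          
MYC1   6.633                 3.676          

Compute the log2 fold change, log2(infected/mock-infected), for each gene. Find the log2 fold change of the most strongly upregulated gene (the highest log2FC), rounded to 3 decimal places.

log2(11555/973.9) = 3.569  (GATA2)
log2(9390/806.5) = 3.541  (CCN11)
log2(207.3/83.39) = 1.314  (IL7)
log2(125.2/8.576) = 3.868  (SERP5)
log2(0.268/0.895) = -1.740  (SOX4)
log2(37.62/139.1) = -1.887  (KLF4)
log2(3.676/6.633) = -0.852  (MYC1)
SERP5 is most strongly upregulated.

3.868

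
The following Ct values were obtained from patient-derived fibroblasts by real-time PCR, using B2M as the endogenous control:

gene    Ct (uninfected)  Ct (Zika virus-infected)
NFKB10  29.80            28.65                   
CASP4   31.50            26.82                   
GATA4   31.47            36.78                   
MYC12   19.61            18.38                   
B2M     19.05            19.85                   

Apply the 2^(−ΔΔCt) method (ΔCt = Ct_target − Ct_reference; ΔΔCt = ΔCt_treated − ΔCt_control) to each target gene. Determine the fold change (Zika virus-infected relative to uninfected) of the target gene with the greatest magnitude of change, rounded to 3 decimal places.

44.632

NFKB10: ΔΔCt = (28.65−19.85) − (29.80−19.05) = 8.80 − 10.75 = -1.95; fold change = 2^1.95 = 3.864
CASP4: ΔΔCt = (26.82−19.85) − (31.50−19.05) = 6.97 − 12.45 = -5.48; fold change = 2^5.48 = 44.632
GATA4: ΔΔCt = (36.78−19.85) − (31.47−19.05) = 16.93 − 12.42 = 4.51; fold change = 2^-4.51 = 0.044
MYC12: ΔΔCt = (18.38−19.85) − (19.61−19.05) = -1.47 − 0.56 = -2.03; fold change = 2^2.03 = 4.084
CASP4 has the largest |ΔΔCt| = 5.48.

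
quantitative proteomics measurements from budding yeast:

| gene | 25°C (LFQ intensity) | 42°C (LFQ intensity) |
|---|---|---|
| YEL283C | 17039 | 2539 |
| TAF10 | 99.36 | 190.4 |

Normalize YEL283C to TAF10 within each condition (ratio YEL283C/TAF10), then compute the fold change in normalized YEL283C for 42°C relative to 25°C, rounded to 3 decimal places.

YEL283C/TAF10 (25°C) = 17039 / 99.36 = 171.49
YEL283C/TAF10 (42°C) = 2539 / 190.4 = 13.335
Fold change = 13.335 / 171.49 = 0.0778

0.078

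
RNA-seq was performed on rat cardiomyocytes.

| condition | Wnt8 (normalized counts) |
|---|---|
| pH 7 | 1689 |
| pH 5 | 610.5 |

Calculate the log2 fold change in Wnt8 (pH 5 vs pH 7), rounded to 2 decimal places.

Fold change = 610.5 / 1689 = 0.3615
log2(0.3615) = -1.468

-1.47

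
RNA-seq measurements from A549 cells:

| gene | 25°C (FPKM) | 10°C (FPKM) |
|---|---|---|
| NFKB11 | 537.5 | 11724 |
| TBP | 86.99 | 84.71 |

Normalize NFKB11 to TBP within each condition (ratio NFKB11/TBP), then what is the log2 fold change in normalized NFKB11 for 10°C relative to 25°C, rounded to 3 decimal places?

4.485

NFKB11/TBP (25°C) = 537.5 / 86.99 = 6.1789
NFKB11/TBP (10°C) = 11724 / 84.71 = 138.4
Fold change = 138.4 / 6.1789 = 22.3992
log2(22.3992) = 4.4854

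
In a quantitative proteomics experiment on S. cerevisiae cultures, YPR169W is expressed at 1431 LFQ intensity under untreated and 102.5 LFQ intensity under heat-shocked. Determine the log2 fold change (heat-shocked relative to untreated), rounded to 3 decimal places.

Fold change = 102.5 / 1431 = 0.0716
log2(0.0716) = -3.8033

-3.803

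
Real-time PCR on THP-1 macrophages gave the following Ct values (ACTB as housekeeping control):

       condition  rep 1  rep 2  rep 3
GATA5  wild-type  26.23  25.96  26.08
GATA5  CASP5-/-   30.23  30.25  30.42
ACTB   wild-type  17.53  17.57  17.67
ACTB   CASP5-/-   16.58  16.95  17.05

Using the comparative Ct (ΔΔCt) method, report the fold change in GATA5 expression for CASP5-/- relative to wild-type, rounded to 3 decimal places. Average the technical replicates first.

Mean Ct: GATA5 wild-type 26.090; GATA5 CASP5-/- 30.300; ACTB wild-type 17.590; ACTB CASP5-/- 16.860
ΔCt(wild-type) = 26.090 − 17.590 = 8.500
ΔCt(CASP5-/-) = 30.300 − 16.860 = 13.440
ΔΔCt = 13.440 − 8.500 = 4.940
Fold change = 2^(−4.940) = 0.0326

0.033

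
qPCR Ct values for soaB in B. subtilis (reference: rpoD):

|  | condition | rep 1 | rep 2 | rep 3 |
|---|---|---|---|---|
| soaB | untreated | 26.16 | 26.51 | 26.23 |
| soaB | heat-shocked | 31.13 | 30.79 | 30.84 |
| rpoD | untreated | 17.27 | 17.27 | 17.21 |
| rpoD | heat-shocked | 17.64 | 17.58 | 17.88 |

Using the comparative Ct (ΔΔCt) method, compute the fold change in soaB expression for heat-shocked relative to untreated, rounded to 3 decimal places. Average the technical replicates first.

0.056

Mean Ct: soaB untreated 26.300; soaB heat-shocked 30.920; rpoD untreated 17.250; rpoD heat-shocked 17.700
ΔCt(untreated) = 26.300 − 17.250 = 9.050
ΔCt(heat-shocked) = 30.920 − 17.700 = 13.220
ΔΔCt = 13.220 − 9.050 = 4.170
Fold change = 2^(−4.170) = 0.0556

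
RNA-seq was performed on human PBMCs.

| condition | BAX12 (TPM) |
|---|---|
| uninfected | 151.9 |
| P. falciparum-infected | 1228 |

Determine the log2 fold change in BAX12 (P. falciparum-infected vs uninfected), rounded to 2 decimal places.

Fold change = 1228 / 151.9 = 8.0843
log2(8.0843) = 3.015

3.02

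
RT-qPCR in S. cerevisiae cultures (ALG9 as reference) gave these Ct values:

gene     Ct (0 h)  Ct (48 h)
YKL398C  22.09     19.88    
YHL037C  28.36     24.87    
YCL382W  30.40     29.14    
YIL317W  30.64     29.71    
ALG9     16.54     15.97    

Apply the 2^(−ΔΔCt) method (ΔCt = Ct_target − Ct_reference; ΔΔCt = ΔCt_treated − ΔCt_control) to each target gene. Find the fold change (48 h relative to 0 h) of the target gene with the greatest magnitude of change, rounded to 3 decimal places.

7.568

YKL398C: ΔΔCt = (19.88−15.97) − (22.09−16.54) = 3.91 − 5.55 = -1.64; fold change = 2^1.64 = 3.117
YHL037C: ΔΔCt = (24.87−15.97) − (28.36−16.54) = 8.90 − 11.82 = -2.92; fold change = 2^2.92 = 7.568
YCL382W: ΔΔCt = (29.14−15.97) − (30.40−16.54) = 13.17 − 13.86 = -0.69; fold change = 2^0.69 = 1.613
YIL317W: ΔΔCt = (29.71−15.97) − (30.64−16.54) = 13.74 − 14.10 = -0.36; fold change = 2^0.36 = 1.283
YHL037C has the largest |ΔΔCt| = 2.92.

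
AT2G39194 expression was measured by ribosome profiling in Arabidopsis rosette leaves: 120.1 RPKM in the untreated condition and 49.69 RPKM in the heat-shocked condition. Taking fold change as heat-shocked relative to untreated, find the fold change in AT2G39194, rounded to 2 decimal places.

Fold change = 49.69 / 120.1 = 0.414
AT2G39194 is downregulated.

0.41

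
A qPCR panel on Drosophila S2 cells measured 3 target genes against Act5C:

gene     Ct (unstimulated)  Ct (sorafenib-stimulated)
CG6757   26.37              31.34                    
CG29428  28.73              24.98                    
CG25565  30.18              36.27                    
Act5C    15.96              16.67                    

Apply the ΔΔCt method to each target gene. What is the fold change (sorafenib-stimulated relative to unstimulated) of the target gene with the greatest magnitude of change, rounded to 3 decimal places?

0.024

CG6757: ΔΔCt = (31.34−16.67) − (26.37−15.96) = 14.67 − 10.41 = 4.26; fold change = 2^-4.26 = 0.052
CG29428: ΔΔCt = (24.98−16.67) − (28.73−15.96) = 8.31 − 12.77 = -4.46; fold change = 2^4.46 = 22.009
CG25565: ΔΔCt = (36.27−16.67) − (30.18−15.96) = 19.60 − 14.22 = 5.38; fold change = 2^-5.38 = 0.024
CG25565 has the largest |ΔΔCt| = 5.38.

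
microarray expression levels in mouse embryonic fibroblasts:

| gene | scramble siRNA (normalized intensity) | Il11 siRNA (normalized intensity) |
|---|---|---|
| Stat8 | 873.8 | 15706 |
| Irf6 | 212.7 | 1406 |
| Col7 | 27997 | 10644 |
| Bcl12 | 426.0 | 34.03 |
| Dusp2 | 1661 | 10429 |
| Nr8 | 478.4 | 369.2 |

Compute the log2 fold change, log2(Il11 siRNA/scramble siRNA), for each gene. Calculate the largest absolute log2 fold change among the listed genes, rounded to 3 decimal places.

4.168

log2(15706/873.8) = 4.168  (Stat8)
log2(1406/212.7) = 2.725  (Irf6)
log2(10644/27997) = -1.395  (Col7)
log2(34.03/426.0) = -3.646  (Bcl12)
log2(10429/1661) = 2.650  (Dusp2)
log2(369.2/478.4) = -0.374  (Nr8)
The largest magnitude belongs to Stat8.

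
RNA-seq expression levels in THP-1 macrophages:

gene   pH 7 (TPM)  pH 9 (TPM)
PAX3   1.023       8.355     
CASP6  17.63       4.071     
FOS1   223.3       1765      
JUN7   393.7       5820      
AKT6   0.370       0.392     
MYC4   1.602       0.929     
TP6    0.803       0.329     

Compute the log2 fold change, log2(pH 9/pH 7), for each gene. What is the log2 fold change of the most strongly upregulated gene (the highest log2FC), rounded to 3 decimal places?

3.886

log2(8.355/1.023) = 3.030  (PAX3)
log2(4.071/17.63) = -2.115  (CASP6)
log2(1765/223.3) = 2.983  (FOS1)
log2(5820/393.7) = 3.886  (JUN7)
log2(0.392/0.370) = 0.083  (AKT6)
log2(0.929/1.602) = -0.786  (MYC4)
log2(0.329/0.803) = -1.287  (TP6)
JUN7 is most strongly upregulated.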